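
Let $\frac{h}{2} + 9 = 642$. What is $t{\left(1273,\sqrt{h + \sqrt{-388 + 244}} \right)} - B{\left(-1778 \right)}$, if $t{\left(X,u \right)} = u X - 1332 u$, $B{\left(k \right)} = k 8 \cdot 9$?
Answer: $128016 - 59 \sqrt{1266 + 12 i} \approx 1.2592 \cdot 10^{5} - 9.9491 i$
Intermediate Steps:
$h = 1266$ ($h = -18 + 2 \cdot 642 = -18 + 1284 = 1266$)
$B{\left(k \right)} = 72 k$ ($B{\left(k \right)} = 8 k 9 = 72 k$)
$t{\left(X,u \right)} = - 1332 u + X u$ ($t{\left(X,u \right)} = X u - 1332 u = - 1332 u + X u$)
$t{\left(1273,\sqrt{h + \sqrt{-388 + 244}} \right)} - B{\left(-1778 \right)} = \sqrt{1266 + \sqrt{-388 + 244}} \left(-1332 + 1273\right) - 72 \left(-1778\right) = \sqrt{1266 + \sqrt{-144}} \left(-59\right) - -128016 = \sqrt{1266 + 12 i} \left(-59\right) + 128016 = - 59 \sqrt{1266 + 12 i} + 128016 = 128016 - 59 \sqrt{1266 + 12 i}$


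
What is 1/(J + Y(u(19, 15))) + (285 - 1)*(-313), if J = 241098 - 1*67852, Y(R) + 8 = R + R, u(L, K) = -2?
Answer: -15399116727/173234 ≈ -88892.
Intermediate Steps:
Y(R) = -8 + 2*R (Y(R) = -8 + (R + R) = -8 + 2*R)
J = 173246 (J = 241098 - 67852 = 173246)
1/(J + Y(u(19, 15))) + (285 - 1)*(-313) = 1/(173246 + (-8 + 2*(-2))) + (285 - 1)*(-313) = 1/(173246 + (-8 - 4)) + 284*(-313) = 1/(173246 - 12) - 88892 = 1/173234 - 88892 = -15399116727/173234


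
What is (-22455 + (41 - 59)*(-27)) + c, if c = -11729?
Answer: -33698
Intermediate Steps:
(-22455 + (41 - 59)*(-27)) + c = (-22455 + (41 - 59)*(-27)) - 11729 = (-22455 - 18*(-27)) - 11729 = (-22455 + 486) - 11729 = -21969 - 11729 = -33698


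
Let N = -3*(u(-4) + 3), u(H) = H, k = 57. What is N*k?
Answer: 171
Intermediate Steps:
N = 3 (N = -3*(-4 + 3) = -3*(-1) = 3)
N*k = 3*57 = 171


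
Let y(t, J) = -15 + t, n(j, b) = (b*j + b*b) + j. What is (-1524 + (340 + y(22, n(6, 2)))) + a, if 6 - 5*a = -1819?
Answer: -812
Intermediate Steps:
n(j, b) = j + b² + b*j (n(j, b) = (b*j + b²) + j = (b² + b*j) + j = j + b² + b*j)
a = 365 (a = 6/5 - ⅕*(-1819) = 6/5 + 1819/5 = 365)
(-1524 + (340 + y(22, n(6, 2)))) + a = (-1524 + (340 + (-15 + 22))) + 365 = (-1524 + (340 + 7)) + 365 = (-1524 + 347) + 365 = -1177 + 365 = -812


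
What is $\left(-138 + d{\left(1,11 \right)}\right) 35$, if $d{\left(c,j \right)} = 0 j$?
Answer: $-4830$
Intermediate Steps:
$d{\left(c,j \right)} = 0$
$\left(-138 + d{\left(1,11 \right)}\right) 35 = \left(-138 + 0\right) 35 = \left(-138\right) 35 = -4830$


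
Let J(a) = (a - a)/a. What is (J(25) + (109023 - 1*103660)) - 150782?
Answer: -145419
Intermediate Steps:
J(a) = 0 (J(a) = 0/a = 0)
(J(25) + (109023 - 1*103660)) - 150782 = (0 + (109023 - 1*103660)) - 150782 = (0 + (109023 - 103660)) - 150782 = (0 + 5363) - 150782 = 5363 - 150782 = -145419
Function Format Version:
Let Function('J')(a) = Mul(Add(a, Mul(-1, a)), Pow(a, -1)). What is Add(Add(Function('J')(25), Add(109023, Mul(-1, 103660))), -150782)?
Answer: -145419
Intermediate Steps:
Function('J')(a) = 0 (Function('J')(a) = Mul(0, Pow(a, -1)) = 0)
Add(Add(Function('J')(25), Add(109023, Mul(-1, 103660))), -150782) = Add(Add(0, Add(109023, Mul(-1, 103660))), -150782) = Add(Add(0, Add(109023, -103660)), -150782) = Add(Add(0, 5363), -150782) = Add(5363, -150782) = -145419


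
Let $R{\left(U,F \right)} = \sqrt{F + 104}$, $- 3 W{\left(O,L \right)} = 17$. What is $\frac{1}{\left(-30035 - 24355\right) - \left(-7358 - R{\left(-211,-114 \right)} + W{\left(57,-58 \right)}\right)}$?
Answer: $- \frac{423237}{19903284331} - \frac{9 i \sqrt{10}}{19903284331} \approx -2.1265 \cdot 10^{-5} - 1.4299 \cdot 10^{-9} i$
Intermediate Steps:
$W{\left(O,L \right)} = - \frac{17}{3}$ ($W{\left(O,L \right)} = \left(- \frac{1}{3}\right) 17 = - \frac{17}{3}$)
$R{\left(U,F \right)} = \sqrt{104 + F}$
$\frac{1}{\left(-30035 - 24355\right) - \left(-7358 - R{\left(-211,-114 \right)} + W{\left(57,-58 \right)}\right)} = \frac{1}{\left(-30035 - 24355\right) + \left(\sqrt{104 - 114} - \left(-7358 - \frac{17}{3}\right)\right)} = \frac{1}{-54390 + \left(\sqrt{-10} - - \frac{22091}{3}\right)} = \frac{1}{-54390 + \left(i \sqrt{10} + \frac{22091}{3}\right)} = \frac{1}{-54390 + \left(\frac{22091}{3} + i \sqrt{10}\right)} = \frac{1}{- \frac{141079}{3} + i \sqrt{10}}$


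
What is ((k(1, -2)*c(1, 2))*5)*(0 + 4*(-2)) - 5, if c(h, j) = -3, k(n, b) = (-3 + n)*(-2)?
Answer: 475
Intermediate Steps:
k(n, b) = 6 - 2*n
((k(1, -2)*c(1, 2))*5)*(0 + 4*(-2)) - 5 = (((6 - 2*1)*(-3))*5)*(0 + 4*(-2)) - 5 = (((6 - 2)*(-3))*5)*(0 - 8) - 5 = ((4*(-3))*5)*(-8) - 5 = -12*5*(-8) - 5 = -60*(-8) - 5 = 480 - 5 = 475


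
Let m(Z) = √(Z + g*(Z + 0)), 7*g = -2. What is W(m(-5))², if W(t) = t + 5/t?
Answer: -4/7 ≈ -0.57143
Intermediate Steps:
g = -2/7 (g = (⅐)*(-2) = -2/7 ≈ -0.28571)
m(Z) = √35*√Z/7 (m(Z) = √(Z - 2*(Z + 0)/7) = √(Z - 2*Z/7) = √(5*Z/7) = √35*√Z/7)
W(m(-5))² = (√35*√(-5)/7 + 5/((√35*√(-5)/7)))² = (√35*(I*√5)/7 + 5/((√35*(I*√5)/7)))² = (5*I*√7/7 + 5/((5*I*√7/7)))² = (5*I*√7/7 + 5*(-I*√7/5))² = (5*I*√7/7 - I*√7)² = (-2*I*√7/7)² = -4/7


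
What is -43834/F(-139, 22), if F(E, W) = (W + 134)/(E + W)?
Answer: 65751/2 ≈ 32876.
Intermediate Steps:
F(E, W) = (134 + W)/(E + W)
-43834/F(-139, 22) = -43834*(-139 + 22)/(134 + 22) = -43834/(156/(-117)) = -43834/((-1/117*156)) = -43834/(-4/3) = -43834*(-3/4) = 65751/2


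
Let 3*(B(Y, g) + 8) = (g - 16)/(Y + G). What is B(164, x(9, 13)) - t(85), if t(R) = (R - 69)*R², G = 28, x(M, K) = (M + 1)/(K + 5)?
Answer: -599312011/5184 ≈ -1.1561e+5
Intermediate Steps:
x(M, K) = (1 + M)/(5 + K)
B(Y, g) = -8 + (-16 + g)/(3*(28 + Y)) (B(Y, g) = -8 + ((g - 16)/(Y + 28))/3 = -8 + ((-16 + g)/(28 + Y))/3 = -8 + (-16 + g)/(3*(28 + Y)))
t(R) = R²*(-69 + R) (t(R) = (-69 + R)*R² = R²*(-69 + R))
B(164, x(9, 13)) - t(85) = (-688 + (1 + 9)/(5 + 13) - 24*164)/(3*(28 + 164)) - 85²*(-69 + 85) = (⅓)*(-688 + 10/18 - 3936)/192 - 7225*16 = (⅓)*(1/192)*(-688 + (1/18)*10 - 3936) - 1*115600 = (⅓)*(1/192)*(-688 + 5/9 - 3936) - 115600 = (⅓)*(1/192)*(-41611/9) - 115600 = -41611/5184 - 115600 = -599312011/5184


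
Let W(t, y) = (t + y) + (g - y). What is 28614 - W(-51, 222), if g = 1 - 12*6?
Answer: 28736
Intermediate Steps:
g = -71 (g = 1 - 3*24 = 1 - 72 = -71)
W(t, y) = -71 + t (W(t, y) = (t + y) + (-71 - y) = -71 + t)
28614 - W(-51, 222) = 28614 - (-71 - 51) = 28614 - 1*(-122) = 28614 + 122 = 28736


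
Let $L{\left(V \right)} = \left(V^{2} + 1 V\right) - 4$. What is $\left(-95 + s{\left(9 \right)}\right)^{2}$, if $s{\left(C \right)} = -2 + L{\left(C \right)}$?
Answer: $121$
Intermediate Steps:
$L{\left(V \right)} = -4 + V + V^{2}$ ($L{\left(V \right)} = \left(V^{2} + V\right) - 4 = \left(V + V^{2}\right) - 4 = -4 + V + V^{2}$)
$s{\left(C \right)} = -6 + C + C^{2}$ ($s{\left(C \right)} = -2 + \left(-4 + C + C^{2}\right) = -6 + C + C^{2}$)
$\left(-95 + s{\left(9 \right)}\right)^{2} = \left(-95 + \left(-6 + 9 + 9^{2}\right)\right)^{2} = \left(-95 + \left(-6 + 9 + 81\right)\right)^{2} = \left(-95 + 84\right)^{2} = \left(-11\right)^{2} = 121$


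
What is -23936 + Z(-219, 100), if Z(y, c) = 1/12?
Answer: -287231/12 ≈ -23936.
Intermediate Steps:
Z(y, c) = 1/12
-23936 + Z(-219, 100) = -23936 + 1/12 = -287231/12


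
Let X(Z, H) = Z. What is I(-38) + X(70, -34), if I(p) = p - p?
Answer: 70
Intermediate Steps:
I(p) = 0
I(-38) + X(70, -34) = 0 + 70 = 70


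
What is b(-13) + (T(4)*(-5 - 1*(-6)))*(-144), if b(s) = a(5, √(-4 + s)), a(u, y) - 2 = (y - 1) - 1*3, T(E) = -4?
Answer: 574 + I*√17 ≈ 574.0 + 4.1231*I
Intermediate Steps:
a(u, y) = -2 + y (a(u, y) = 2 + ((y - 1) - 1*3) = 2 + ((-1 + y) - 3) = 2 + (-4 + y) = -2 + y)
b(s) = -2 + √(-4 + s)
b(-13) + (T(4)*(-5 - 1*(-6)))*(-144) = (-2 + √(-4 - 13)) - 4*(-5 - 1*(-6))*(-144) = (-2 + √(-17)) - 4*(-5 + 6)*(-144) = (-2 + I*√17) - 4*1*(-144) = (-2 + I*√17) - 4*(-144) = (-2 + I*√17) + 576 = 574 + I*√17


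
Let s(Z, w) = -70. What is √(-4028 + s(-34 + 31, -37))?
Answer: I*√4098 ≈ 64.016*I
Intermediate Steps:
√(-4028 + s(-34 + 31, -37)) = √(-4028 - 70) = √(-4098) = I*√4098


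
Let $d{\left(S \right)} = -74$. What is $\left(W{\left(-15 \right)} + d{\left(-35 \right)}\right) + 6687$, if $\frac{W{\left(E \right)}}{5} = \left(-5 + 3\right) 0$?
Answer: $6613$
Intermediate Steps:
$W{\left(E \right)} = 0$ ($W{\left(E \right)} = 5 \left(-5 + 3\right) 0 = 5 \left(\left(-2\right) 0\right) = 5 \cdot 0 = 0$)
$\left(W{\left(-15 \right)} + d{\left(-35 \right)}\right) + 6687 = \left(0 - 74\right) + 6687 = -74 + 6687 = 6613$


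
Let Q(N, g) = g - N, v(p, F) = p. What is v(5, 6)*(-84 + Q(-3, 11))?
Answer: -350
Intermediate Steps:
v(5, 6)*(-84 + Q(-3, 11)) = 5*(-84 + (11 - 1*(-3))) = 5*(-84 + (11 + 3)) = 5*(-84 + 14) = 5*(-70) = -350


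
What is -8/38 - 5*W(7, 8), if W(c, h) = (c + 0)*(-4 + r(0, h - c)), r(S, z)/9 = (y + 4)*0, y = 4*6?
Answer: 2656/19 ≈ 139.79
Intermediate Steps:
y = 24
r(S, z) = 0 (r(S, z) = 9*((24 + 4)*0) = 9*(28*0) = 9*0 = 0)
W(c, h) = -4*c (W(c, h) = (c + 0)*(-4 + 0) = c*(-4) = -4*c)
-8/38 - 5*W(7, 8) = -8/38 - (-20)*7 = -8*1/38 - 5*(-28) = -4/19 + 140 = 2656/19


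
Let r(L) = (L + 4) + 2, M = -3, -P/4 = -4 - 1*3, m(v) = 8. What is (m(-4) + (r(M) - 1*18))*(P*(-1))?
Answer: 196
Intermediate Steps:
P = 28 (P = -4*(-4 - 1*3) = -4*(-4 - 3) = -4*(-7) = 28)
r(L) = 6 + L (r(L) = (4 + L) + 2 = 6 + L)
(m(-4) + (r(M) - 1*18))*(P*(-1)) = (8 + ((6 - 3) - 1*18))*(28*(-1)) = (8 + (3 - 18))*(-28) = (8 - 15)*(-28) = -7*(-28) = 196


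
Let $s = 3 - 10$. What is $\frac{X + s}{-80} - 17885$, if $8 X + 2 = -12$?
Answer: $- \frac{1144633}{64} \approx -17885.0$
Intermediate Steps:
$X = - \frac{7}{4}$ ($X = - \frac{1}{4} + \frac{1}{8} \left(-12\right) = - \frac{1}{4} - \frac{3}{2} = - \frac{7}{4} \approx -1.75$)
$s = -7$ ($s = 3 - 10 = -7$)
$\frac{X + s}{-80} - 17885 = \frac{- \frac{7}{4} - 7}{-80} - 17885 = \left(- \frac{35}{4}\right) \left(- \frac{1}{80}\right) - 17885 = \frac{7}{64} - 17885 = - \frac{1144633}{64}$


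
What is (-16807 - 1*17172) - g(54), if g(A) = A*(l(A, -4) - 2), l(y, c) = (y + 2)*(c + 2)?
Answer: -27823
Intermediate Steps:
l(y, c) = (2 + c)*(2 + y) (l(y, c) = (2 + y)*(2 + c) = (2 + c)*(2 + y))
g(A) = A*(-6 - 2*A) (g(A) = A*((4 + 2*(-4) + 2*A - 4*A) - 2) = A*((4 - 8 + 2*A - 4*A) - 2) = A*((-4 - 2*A) - 2) = A*(-6 - 2*A))
(-16807 - 1*17172) - g(54) = (-16807 - 1*17172) - (-2)*54*(3 + 54) = (-16807 - 17172) - (-2)*54*57 = -33979 - 1*(-6156) = -33979 + 6156 = -27823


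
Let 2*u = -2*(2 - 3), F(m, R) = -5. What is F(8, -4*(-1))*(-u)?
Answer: 5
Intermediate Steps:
u = 1 (u = (-2*(2 - 3))/2 = (-2*(-1))/2 = (½)*2 = 1)
F(8, -4*(-1))*(-u) = -(-5) = -5*(-1) = 5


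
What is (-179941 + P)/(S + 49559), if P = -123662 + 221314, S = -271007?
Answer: 82289/221448 ≈ 0.37159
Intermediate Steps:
P = 97652
(-179941 + P)/(S + 49559) = (-179941 + 97652)/(-271007 + 49559) = -82289/(-221448) = -82289*(-1/221448) = 82289/221448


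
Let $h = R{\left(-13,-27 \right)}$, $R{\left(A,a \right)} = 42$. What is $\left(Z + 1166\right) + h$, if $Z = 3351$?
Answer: $4559$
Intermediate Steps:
$h = 42$
$\left(Z + 1166\right) + h = \left(3351 + 1166\right) + 42 = 4517 + 42 = 4559$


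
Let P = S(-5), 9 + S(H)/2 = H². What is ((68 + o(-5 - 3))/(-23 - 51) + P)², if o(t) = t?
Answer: 1331716/1369 ≈ 972.77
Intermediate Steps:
S(H) = -18 + 2*H²
P = 32 (P = -18 + 2*(-5)² = -18 + 2*25 = -18 + 50 = 32)
((68 + o(-5 - 3))/(-23 - 51) + P)² = ((68 + (-5 - 3))/(-23 - 51) + 32)² = ((68 - 8)/(-74) + 32)² = (60*(-1/74) + 32)² = (-30/37 + 32)² = (1154/37)² = 1331716/1369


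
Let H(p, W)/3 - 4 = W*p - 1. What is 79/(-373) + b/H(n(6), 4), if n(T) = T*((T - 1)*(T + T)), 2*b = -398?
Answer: -416218/1614717 ≈ -0.25777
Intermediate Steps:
b = -199 (b = (½)*(-398) = -199)
n(T) = 2*T²*(-1 + T) (n(T) = T*((-1 + T)*(2*T)) = T*(2*T*(-1 + T)) = 2*T²*(-1 + T))
H(p, W) = 9 + 3*W*p (H(p, W) = 12 + 3*(W*p - 1) = 12 + 3*(-1 + W*p) = 12 + (-3 + 3*W*p) = 9 + 3*W*p)
79/(-373) + b/H(n(6), 4) = 79/(-373) - 199/(9 + 3*4*(2*6²*(-1 + 6))) = 79*(-1/373) - 199/(9 + 3*4*(2*36*5)) = -79/373 - 199/(9 + 3*4*360) = -79/373 - 199/(9 + 4320) = -79/373 - 199/4329 = -416218/1614717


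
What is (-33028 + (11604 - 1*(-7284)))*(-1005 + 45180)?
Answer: -624634500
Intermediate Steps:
(-33028 + (11604 - 1*(-7284)))*(-1005 + 45180) = (-33028 + (11604 + 7284))*44175 = (-33028 + 18888)*44175 = -14140*44175 = -624634500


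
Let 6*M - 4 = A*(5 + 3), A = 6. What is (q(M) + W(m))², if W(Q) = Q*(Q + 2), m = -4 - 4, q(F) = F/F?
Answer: 2401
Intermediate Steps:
M = 26/3 (M = ⅔ + (6*(5 + 3))/6 = ⅔ + (6*8)/6 = ⅔ + (⅙)*48 = ⅔ + 8 = 26/3 ≈ 8.6667)
q(F) = 1
m = -8
W(Q) = Q*(2 + Q)
(q(M) + W(m))² = (1 - 8*(2 - 8))² = (1 - 8*(-6))² = (1 + 48)² = 49² = 2401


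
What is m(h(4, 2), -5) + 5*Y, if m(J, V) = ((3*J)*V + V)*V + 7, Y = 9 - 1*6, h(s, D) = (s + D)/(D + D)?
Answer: 319/2 ≈ 159.50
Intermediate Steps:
h(s, D) = (D + s)/(2*D) (h(s, D) = (D + s)/((2*D)) = (D + s)*(1/(2*D)) = (D + s)/(2*D))
Y = 3 (Y = 9 - 6 = 3)
m(J, V) = 7 + V*(V + 3*J*V) (m(J, V) = (3*J*V + V)*V + 7 = (V + 3*J*V)*V + 7 = V*(V + 3*J*V) + 7 = 7 + V*(V + 3*J*V))
m(h(4, 2), -5) + 5*Y = (7 + (-5)² + 3*((½)*(2 + 4)/2)*(-5)²) + 5*3 = (7 + 25 + 3*((½)*(½)*6)*25) + 15 = (7 + 25 + 3*(3/2)*25) + 15 = (7 + 25 + 225/2) + 15 = 289/2 + 15 = 319/2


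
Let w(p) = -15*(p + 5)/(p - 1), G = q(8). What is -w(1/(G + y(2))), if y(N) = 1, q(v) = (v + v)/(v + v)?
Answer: -165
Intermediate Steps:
q(v) = 1 (q(v) = (2*v)/((2*v)) = (2*v)*(1/(2*v)) = 1)
G = 1
w(p) = -15*(5 + p)/(-1 + p)
-w(1/(G + y(2))) = -15*(-5 - 1/(1 + 1))/(-1 + 1/(1 + 1)) = -15*(-5 - 1/2)/(-1 + 1/2) = -15*(-5 - 1*½)/(-1 + ½) = -15*(-5 - ½)/(-½) = -15*(-2)*(-11)/2 = -1*165 = -165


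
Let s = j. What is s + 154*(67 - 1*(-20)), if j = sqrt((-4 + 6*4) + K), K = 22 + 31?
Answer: 13398 + sqrt(73) ≈ 13407.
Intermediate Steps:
K = 53
j = sqrt(73) (j = sqrt((-4 + 6*4) + 53) = sqrt((-4 + 24) + 53) = sqrt(20 + 53) = sqrt(73) ≈ 8.5440)
s = sqrt(73) ≈ 8.5440
s + 154*(67 - 1*(-20)) = sqrt(73) + 154*(67 - 1*(-20)) = sqrt(73) + 154*(67 + 20) = sqrt(73) + 154*87 = sqrt(73) + 13398 = 13398 + sqrt(73)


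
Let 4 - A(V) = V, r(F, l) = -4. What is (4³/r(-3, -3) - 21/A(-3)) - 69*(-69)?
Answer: 4742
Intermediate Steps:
A(V) = 4 - V
(4³/r(-3, -3) - 21/A(-3)) - 69*(-69) = (4³/(-4) - 21/(4 - 1*(-3))) - 69*(-69) = (64*(-¼) - 21/(4 + 3)) + 4761 = (-16 - 21/7) + 4761 = (-16 - 21*⅐) + 4761 = (-16 - 3) + 4761 = -19 + 4761 = 4742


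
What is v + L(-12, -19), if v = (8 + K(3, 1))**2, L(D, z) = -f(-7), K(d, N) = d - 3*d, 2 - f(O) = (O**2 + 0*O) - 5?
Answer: 46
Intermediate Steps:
f(O) = 7 - O**2 (f(O) = 2 - ((O**2 + 0*O) - 5) = 2 - ((O**2 + 0) - 5) = 2 - (O**2 - 5) = 2 - (-5 + O**2) = 2 + (5 - O**2) = 7 - O**2)
K(d, N) = -2*d
L(D, z) = 42 (L(D, z) = -(7 - 1*(-7)**2) = -(7 - 1*49) = -(7 - 49) = -1*(-42) = 42)
v = 4 (v = (8 - 2*3)**2 = (8 - 6)**2 = 2**2 = 4)
v + L(-12, -19) = 4 + 42 = 46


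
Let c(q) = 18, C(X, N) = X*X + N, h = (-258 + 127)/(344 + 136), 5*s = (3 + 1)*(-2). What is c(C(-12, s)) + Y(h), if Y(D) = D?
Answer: 8509/480 ≈ 17.727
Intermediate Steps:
s = -8/5 (s = ((3 + 1)*(-2))/5 = (4*(-2))/5 = (1/5)*(-8) = -8/5 ≈ -1.6000)
h = -131/480 ≈ -0.27292
C(X, N) = N + X**2 (C(X, N) = X**2 + N = N + X**2)
c(C(-12, s)) + Y(h) = 18 - 131/480 = 8509/480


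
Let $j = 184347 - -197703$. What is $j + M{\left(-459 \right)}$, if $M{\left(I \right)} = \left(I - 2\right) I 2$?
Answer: $805248$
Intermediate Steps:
$j = 382050$ ($j = 184347 + 197703 = 382050$)
$M{\left(I \right)} = 2 I \left(-2 + I\right)$ ($M{\left(I \right)} = \left(-2 + I\right) I 2 = I \left(-2 + I\right) 2 = 2 I \left(-2 + I\right)$)
$j + M{\left(-459 \right)} = 382050 + 2 \left(-459\right) \left(-2 - 459\right) = 382050 + 2 \left(-459\right) \left(-461\right) = 382050 + 423198 = 805248$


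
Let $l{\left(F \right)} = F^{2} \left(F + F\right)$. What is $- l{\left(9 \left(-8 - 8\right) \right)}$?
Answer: $5971968$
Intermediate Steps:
$l{\left(F \right)} = 2 F^{3}$ ($l{\left(F \right)} = F^{2} \cdot 2 F = 2 F^{3}$)
$- l{\left(9 \left(-8 - 8\right) \right)} = - 2 \left(9 \left(-8 - 8\right)\right)^{3} = - 2 \left(9 \left(-16\right)\right)^{3} = - 2 \left(-144\right)^{3} = - 2 \left(-2985984\right) = \left(-1\right) \left(-5971968\right) = 5971968$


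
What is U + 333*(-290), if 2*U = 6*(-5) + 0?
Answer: -96585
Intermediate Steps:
U = -15 (U = (6*(-5) + 0)/2 = (-30 + 0)/2 = (½)*(-30) = -15)
U + 333*(-290) = -15 + 333*(-290) = -15 - 96570 = -96585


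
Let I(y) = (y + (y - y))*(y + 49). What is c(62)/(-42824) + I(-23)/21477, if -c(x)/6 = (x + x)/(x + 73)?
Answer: -47794481/1724495715 ≈ -0.027715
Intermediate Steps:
I(y) = y*(49 + y) (I(y) = (y + 0)*(49 + y) = y*(49 + y))
c(x) = -12*x/(73 + x) (c(x) = -6*(x + x)/(x + 73) = -6*2*x/(73 + x) = -12*x/(73 + x))
c(62)/(-42824) + I(-23)/21477 = -12*62/(73 + 62)/(-42824) - 23*(49 - 23)/21477 = -12*62/135*(-1/42824) - 23*26*(1/21477) = -12*62*1/135*(-1/42824) - 598*1/21477 = -248/45*(-1/42824) - 598/21477 = 31/240885 - 598/21477 = -47794481/1724495715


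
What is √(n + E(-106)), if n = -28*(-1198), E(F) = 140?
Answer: 2*√8421 ≈ 183.53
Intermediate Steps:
n = 33544
√(n + E(-106)) = √(33544 + 140) = √33684 = 2*√8421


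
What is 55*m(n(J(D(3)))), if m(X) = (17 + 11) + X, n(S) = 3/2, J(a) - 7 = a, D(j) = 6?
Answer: 3245/2 ≈ 1622.5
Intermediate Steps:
J(a) = 7 + a
n(S) = 3/2 (n(S) = 3*(1/2) = 3/2)
m(X) = 28 + X
55*m(n(J(D(3)))) = 55*(28 + 3/2) = 55*(59/2) = 3245/2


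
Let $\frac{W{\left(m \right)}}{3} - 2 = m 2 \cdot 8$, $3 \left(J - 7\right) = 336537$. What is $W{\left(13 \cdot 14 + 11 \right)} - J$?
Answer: $-102916$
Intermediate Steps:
$J = 112186$ ($J = 7 + \frac{1}{3} \cdot 336537 = 7 + 112179 = 112186$)
$W{\left(m \right)} = 6 + 48 m$ ($W{\left(m \right)} = 6 + 3 m 2 \cdot 8 = 6 + 3 \cdot 2 m 8 = 6 + 3 \cdot 16 m = 6 + 48 m$)
$W{\left(13 \cdot 14 + 11 \right)} - J = \left(6 + 48 \left(13 \cdot 14 + 11\right)\right) - 112186 = \left(6 + 48 \left(182 + 11\right)\right) - 112186 = \left(6 + 48 \cdot 193\right) - 112186 = \left(6 + 9264\right) - 112186 = 9270 - 112186 = -102916$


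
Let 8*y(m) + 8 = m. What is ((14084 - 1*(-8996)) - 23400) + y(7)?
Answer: -2561/8 ≈ -320.13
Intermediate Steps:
y(m) = -1 + m/8
((14084 - 1*(-8996)) - 23400) + y(7) = ((14084 - 1*(-8996)) - 23400) + (-1 + (1/8)*7) = ((14084 + 8996) - 23400) + (-1 + 7/8) = (23080 - 23400) - 1/8 = -320 - 1/8 = -2561/8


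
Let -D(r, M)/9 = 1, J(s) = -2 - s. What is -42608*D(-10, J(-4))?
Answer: 383472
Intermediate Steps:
D(r, M) = -9 (D(r, M) = -9*1 = -9)
-42608*D(-10, J(-4)) = -42608*(-9) = 383472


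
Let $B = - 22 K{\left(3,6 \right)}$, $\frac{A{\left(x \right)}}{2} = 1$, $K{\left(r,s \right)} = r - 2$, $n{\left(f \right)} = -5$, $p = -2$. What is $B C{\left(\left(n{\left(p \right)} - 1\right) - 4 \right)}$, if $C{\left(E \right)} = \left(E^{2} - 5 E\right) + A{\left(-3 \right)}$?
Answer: $-3344$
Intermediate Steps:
$K{\left(r,s \right)} = -2 + r$ ($K{\left(r,s \right)} = r - 2 = -2 + r$)
$A{\left(x \right)} = 2$ ($A{\left(x \right)} = 2 \cdot 1 = 2$)
$B = -22$ ($B = - 22 \left(-2 + 3\right) = \left(-22\right) 1 = -22$)
$C{\left(E \right)} = 2 + E^{2} - 5 E$ ($C{\left(E \right)} = \left(E^{2} - 5 E\right) + 2 = 2 + E^{2} - 5 E$)
$B C{\left(\left(n{\left(p \right)} - 1\right) - 4 \right)} = - 22 \left(2 + \left(\left(-5 - 1\right) - 4\right)^{2} - 5 \left(\left(-5 - 1\right) - 4\right)\right) = - 22 \left(2 + \left(-6 - 4\right)^{2} - 5 \left(-6 - 4\right)\right) = - 22 \left(2 + \left(-10\right)^{2} - -50\right) = - 22 \left(2 + 100 + 50\right) = \left(-22\right) 152 = -3344$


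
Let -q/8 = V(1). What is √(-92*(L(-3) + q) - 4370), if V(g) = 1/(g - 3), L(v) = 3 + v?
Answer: I*√4738 ≈ 68.833*I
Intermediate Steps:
V(g) = 1/(-3 + g)
q = 4 (q = -8/(-3 + 1) = -8/(-2) = -8*(-½) = 4)
√(-92*(L(-3) + q) - 4370) = √(-92*((3 - 3) + 4) - 4370) = √(-92*(0 + 4) - 4370) = √(-92*4 - 4370) = √(-368 - 4370) = √(-4738) = I*√4738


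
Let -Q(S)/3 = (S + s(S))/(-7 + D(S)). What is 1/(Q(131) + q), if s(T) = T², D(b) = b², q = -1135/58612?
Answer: -55857236/170001439 ≈ -0.32857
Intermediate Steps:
q = -1135/58612 (q = -1135*1/58612 = -1135/58612 ≈ -0.019365)
Q(S) = -3*(S + S²)/(-7 + S²)
1/(Q(131) + q) = 1/(3*131*(-1 - 1*131)/(-7 + 131²) - 1135/58612) = 1/(3*131*(-1 - 131)/(-7 + 17161) - 1135/58612) = 1/(3*131*(-132)/17154 - 1135/58612) = 1/(3*131*(1/17154)*(-132) - 1135/58612) = 1/(-2882/953 - 1135/58612) = 1/(-170001439/55857236) = -55857236/170001439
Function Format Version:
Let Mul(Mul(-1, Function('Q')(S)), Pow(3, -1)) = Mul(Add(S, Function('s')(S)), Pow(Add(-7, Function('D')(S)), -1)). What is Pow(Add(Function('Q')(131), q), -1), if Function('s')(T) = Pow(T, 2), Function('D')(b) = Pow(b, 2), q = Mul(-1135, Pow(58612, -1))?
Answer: Rational(-55857236, 170001439) ≈ -0.32857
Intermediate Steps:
q = Rational(-1135, 58612) (q = Mul(-1135, Rational(1, 58612)) = Rational(-1135, 58612) ≈ -0.019365)
Function('Q')(S) = Mul(-3, Pow(Add(-7, Pow(S, 2)), -1), Add(S, Pow(S, 2))) (Function('Q')(S) = Mul(-3, Mul(Add(S, Pow(S, 2)), Pow(Add(-7, Pow(S, 2)), -1))) = Mul(-3, Mul(Pow(Add(-7, Pow(S, 2)), -1), Add(S, Pow(S, 2)))) = Mul(-3, Pow(Add(-7, Pow(S, 2)), -1), Add(S, Pow(S, 2))))
Pow(Add(Function('Q')(131), q), -1) = Pow(Add(Mul(3, 131, Pow(Add(-7, Pow(131, 2)), -1), Add(-1, Mul(-1, 131))), Rational(-1135, 58612)), -1) = Pow(Add(Mul(3, 131, Pow(Add(-7, 17161), -1), Add(-1, -131)), Rational(-1135, 58612)), -1) = Pow(Add(Mul(3, 131, Pow(17154, -1), -132), Rational(-1135, 58612)), -1) = Pow(Add(Mul(3, 131, Rational(1, 17154), -132), Rational(-1135, 58612)), -1) = Pow(Add(Rational(-2882, 953), Rational(-1135, 58612)), -1) = Pow(Rational(-170001439, 55857236), -1) = Rational(-55857236, 170001439)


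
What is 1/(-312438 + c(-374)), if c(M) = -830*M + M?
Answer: -1/2392 ≈ -0.00041806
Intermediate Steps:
c(M) = -829*M
1/(-312438 + c(-374)) = 1/(-312438 - 829*(-374)) = 1/(-312438 + 310046) = 1/(-2392) = -1/2392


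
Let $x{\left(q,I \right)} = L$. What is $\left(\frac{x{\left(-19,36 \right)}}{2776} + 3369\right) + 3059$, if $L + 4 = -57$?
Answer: $\frac{17844067}{2776} \approx 6428.0$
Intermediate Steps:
$L = -61$ ($L = -4 - 57 = -61$)
$x{\left(q,I \right)} = -61$
$\left(\frac{x{\left(-19,36 \right)}}{2776} + 3369\right) + 3059 = \left(- \frac{61}{2776} + 3369\right) + 3059 = \frac{9352283}{2776} + 3059 = \frac{17844067}{2776}$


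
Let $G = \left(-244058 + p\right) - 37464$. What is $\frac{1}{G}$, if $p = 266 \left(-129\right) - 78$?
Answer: $- \frac{1}{315914} \approx -3.1654 \cdot 10^{-6}$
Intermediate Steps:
$p = -34392$ ($p = -34314 - 78 = -34392$)
$G = -315914$ ($G = \left(-244058 - 34392\right) - 37464 = -278450 - 37464 = -315914$)
$\frac{1}{G} = \frac{1}{-315914} = - \frac{1}{315914}$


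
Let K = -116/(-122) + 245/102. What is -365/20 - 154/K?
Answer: -5355605/83444 ≈ -64.182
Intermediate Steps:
K = 20861/6222 (K = -116*(-1/122) + 245*(1/102) = 58/61 + 245/102 = 20861/6222 ≈ 3.3528)
-365/20 - 154/K = -365/20 - 154/20861/6222 = -365*1/20 - 154*6222/20861 = -73/4 - 958188/20861 = -5355605/83444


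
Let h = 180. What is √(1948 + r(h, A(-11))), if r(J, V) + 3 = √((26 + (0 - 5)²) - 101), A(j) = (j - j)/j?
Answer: √(1945 + 5*I*√2) ≈ 44.102 + 0.08017*I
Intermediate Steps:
A(j) = 0 (A(j) = 0/j = 0)
r(J, V) = -3 + 5*I*√2 (r(J, V) = -3 + √((26 + (0 - 5)²) - 101) = -3 + √((26 + (-5)²) - 101) = -3 + √((26 + 25) - 101) = -3 + √(51 - 101) = -3 + √(-50) = -3 + 5*I*√2)
√(1948 + r(h, A(-11))) = √(1948 + (-3 + 5*I*√2)) = √(1945 + 5*I*√2)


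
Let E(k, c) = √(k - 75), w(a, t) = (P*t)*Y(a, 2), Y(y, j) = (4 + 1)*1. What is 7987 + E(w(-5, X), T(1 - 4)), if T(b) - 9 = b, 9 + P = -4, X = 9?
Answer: 7987 + 2*I*√165 ≈ 7987.0 + 25.69*I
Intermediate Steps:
P = -13 (P = -9 - 4 = -13)
T(b) = 9 + b
Y(y, j) = 5 (Y(y, j) = 5*1 = 5)
w(a, t) = -65*t (w(a, t) = -13*t*5 = -65*t)
E(k, c) = √(-75 + k)
7987 + E(w(-5, X), T(1 - 4)) = 7987 + √(-75 - 65*9) = 7987 + √(-75 - 585) = 7987 + √(-660) = 7987 + 2*I*√165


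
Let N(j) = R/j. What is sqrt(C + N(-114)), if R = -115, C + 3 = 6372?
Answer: sqrt(82784634)/114 ≈ 79.812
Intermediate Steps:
C = 6369 (C = -3 + 6372 = 6369)
N(j) = -115/j
sqrt(C + N(-114)) = sqrt(6369 - 115/(-114)) = sqrt(6369 - 115*(-1/114)) = sqrt(6369 + 115/114) = sqrt(726181/114) = sqrt(82784634)/114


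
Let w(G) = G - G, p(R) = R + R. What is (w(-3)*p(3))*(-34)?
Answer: 0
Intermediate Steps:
p(R) = 2*R
w(G) = 0
(w(-3)*p(3))*(-34) = (0*(2*3))*(-34) = (0*6)*(-34) = 0*(-34) = 0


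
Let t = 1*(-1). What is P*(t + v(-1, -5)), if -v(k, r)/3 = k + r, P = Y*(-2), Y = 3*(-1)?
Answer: 102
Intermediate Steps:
t = -1
Y = -3
P = 6 (P = -3*(-2) = 6)
v(k, r) = -3*k - 3*r (v(k, r) = -3*(k + r) = -3*k - 3*r)
P*(t + v(-1, -5)) = 6*(-1 + (-3*(-1) - 3*(-5))) = 6*(-1 + (3 + 15)) = 6*(-1 + 18) = 6*17 = 102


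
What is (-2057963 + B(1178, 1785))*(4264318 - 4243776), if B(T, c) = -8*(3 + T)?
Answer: -42468756762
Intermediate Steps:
B(T, c) = -24 - 8*T
(-2057963 + B(1178, 1785))*(4264318 - 4243776) = (-2057963 + (-24 - 8*1178))*(4264318 - 4243776) = (-2057963 + (-24 - 9424))*20542 = (-2057963 - 9448)*20542 = -2067411*20542 = -42468756762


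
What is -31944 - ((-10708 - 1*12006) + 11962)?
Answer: -21192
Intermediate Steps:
-31944 - ((-10708 - 1*12006) + 11962) = -31944 - ((-10708 - 12006) + 11962) = -31944 - (-22714 + 11962) = -31944 - 1*(-10752) = -31944 + 10752 = -21192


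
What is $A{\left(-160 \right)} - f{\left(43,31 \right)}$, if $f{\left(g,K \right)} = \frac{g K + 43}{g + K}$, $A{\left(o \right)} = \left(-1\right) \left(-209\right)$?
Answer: $\frac{7045}{37} \approx 190.41$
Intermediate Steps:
$A{\left(o \right)} = 209$
$f{\left(g,K \right)} = \frac{43 + K g}{K + g}$ ($f{\left(g,K \right)} = \frac{K g + 43}{K + g} = \frac{43 + K g}{K + g}$)
$A{\left(-160 \right)} - f{\left(43,31 \right)} = 209 - \frac{43 + 31 \cdot 43}{31 + 43} = 209 - \frac{43 + 1333}{74} = 209 - \frac{1}{74} \cdot 1376 = 209 - \frac{688}{37} = \frac{7045}{37}$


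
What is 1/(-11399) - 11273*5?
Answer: -642504636/11399 ≈ -56365.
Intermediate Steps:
1/(-11399) - 11273*5 = -1/11399 - 1*56365 = -1/11399 - 56365 = -642504636/11399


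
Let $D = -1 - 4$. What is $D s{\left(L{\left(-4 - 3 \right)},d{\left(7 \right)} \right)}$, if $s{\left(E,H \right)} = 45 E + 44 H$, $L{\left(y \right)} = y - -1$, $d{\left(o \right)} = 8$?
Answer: $-410$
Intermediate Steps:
$L{\left(y \right)} = 1 + y$ ($L{\left(y \right)} = y + 1 = 1 + y$)
$D = -5$ ($D = -1 - 4 = -5$)
$s{\left(E,H \right)} = 44 H + 45 E$
$D s{\left(L{\left(-4 - 3 \right)},d{\left(7 \right)} \right)} = - 5 \left(44 \cdot 8 + 45 \left(1 - 7\right)\right) = - 5 \left(352 + 45 \left(1 - 7\right)\right) = - 5 \left(352 + 45 \left(-6\right)\right) = - 5 \left(352 - 270\right) = \left(-5\right) 82 = -410$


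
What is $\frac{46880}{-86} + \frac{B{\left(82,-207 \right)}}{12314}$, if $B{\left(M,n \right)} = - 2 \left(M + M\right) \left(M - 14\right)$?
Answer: $- \frac{144799616}{264751} \approx -546.93$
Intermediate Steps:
$B{\left(M,n \right)} = - 4 M \left(-14 + M\right)$ ($B{\left(M,n \right)} = - 2 \cdot 2 M \left(-14 + M\right) = - 4 M \left(-14 + M\right)$)
$\frac{46880}{-86} + \frac{B{\left(82,-207 \right)}}{12314} = \frac{46880}{-86} + \frac{4 \cdot 82 \left(14 - 82\right)}{12314} = 46880 \left(- \frac{1}{86}\right) + 4 \cdot 82 \left(14 - 82\right) \frac{1}{12314} = - \frac{23440}{43} + 4 \cdot 82 \left(-68\right) \frac{1}{12314} = - \frac{23440}{43} - \frac{11152}{6157} = - \frac{144799616}{264751}$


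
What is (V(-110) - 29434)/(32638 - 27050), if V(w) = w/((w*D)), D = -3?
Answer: -88303/16764 ≈ -5.2674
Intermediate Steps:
V(w) = -⅓ (V(w) = w/((w*(-3))) = w/((-3*w)) = w*(-1/(3*w)) = -⅓)
(V(-110) - 29434)/(32638 - 27050) = (-⅓ - 29434)/(32638 - 27050) = -88303/3/5588 = -88303/3*1/5588 = -88303/16764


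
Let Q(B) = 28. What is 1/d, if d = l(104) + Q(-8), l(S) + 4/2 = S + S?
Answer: 1/234 ≈ 0.0042735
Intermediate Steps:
l(S) = -2 + 2*S (l(S) = -2 + (S + S) = -2 + 2*S)
d = 234 (d = (-2 + 2*104) + 28 = (-2 + 208) + 28 = 206 + 28 = 234)
1/d = 1/234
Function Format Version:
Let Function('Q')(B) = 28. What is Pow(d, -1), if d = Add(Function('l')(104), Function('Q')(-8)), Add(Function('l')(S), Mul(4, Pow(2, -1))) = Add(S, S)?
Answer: Rational(1, 234) ≈ 0.0042735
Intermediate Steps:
Function('l')(S) = Add(-2, Mul(2, S)) (Function('l')(S) = Add(-2, Add(S, S)) = Add(-2, Mul(2, S)))
d = 234 (d = Add(Add(-2, Mul(2, 104)), 28) = Add(Add(-2, 208), 28) = Add(206, 28) = 234)
Pow(d, -1) = Pow(234, -1) = Rational(1, 234)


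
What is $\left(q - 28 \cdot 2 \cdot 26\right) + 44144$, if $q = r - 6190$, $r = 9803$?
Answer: $46301$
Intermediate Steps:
$q = 3613$ ($q = 9803 - 6190 = 3613$)
$\left(q - 28 \cdot 2 \cdot 26\right) + 44144 = \left(3613 - 28 \cdot 2 \cdot 26\right) + 44144 = \left(3613 - 56 \cdot 26\right) + 44144 = \left(3613 - 1456\right) + 44144 = 2157 + 44144 = 46301$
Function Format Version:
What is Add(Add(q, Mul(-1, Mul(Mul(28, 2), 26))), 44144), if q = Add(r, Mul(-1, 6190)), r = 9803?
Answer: 46301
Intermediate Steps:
q = 3613 (q = Add(9803, Mul(-1, 6190)) = Add(9803, -6190) = 3613)
Add(Add(q, Mul(-1, Mul(Mul(28, 2), 26))), 44144) = Add(Add(3613, Mul(-1, Mul(Mul(28, 2), 26))), 44144) = Add(Add(3613, Mul(-1, Mul(56, 26))), 44144) = Add(Add(3613, Mul(-1, 1456)), 44144) = Add(Add(3613, -1456), 44144) = Add(2157, 44144) = 46301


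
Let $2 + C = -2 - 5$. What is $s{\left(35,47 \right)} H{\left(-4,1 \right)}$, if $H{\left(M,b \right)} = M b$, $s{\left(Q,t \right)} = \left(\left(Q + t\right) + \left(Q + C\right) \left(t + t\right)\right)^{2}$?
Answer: $-25522704$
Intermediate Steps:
$C = -9$ ($C = -2 - 7 = -9$)
$s{\left(Q,t \right)} = \left(Q + t + 2 t \left(-9 + Q\right)\right)^{2}$ ($s{\left(Q,t \right)} = \left(\left(Q + t\right) + \left(Q - 9\right) \left(t + t\right)\right)^{2} = \left(\left(Q + t\right) + \left(-9 + Q\right) 2 t\right)^{2} = \left(\left(Q + t\right) + 2 t \left(-9 + Q\right)\right)^{2} = \left(Q + t + 2 t \left(-9 + Q\right)\right)^{2}$)
$s{\left(35,47 \right)} H{\left(-4,1 \right)} = \left(35 - 799 + 2 \cdot 35 \cdot 47\right)^{2} \left(\left(-4\right) 1\right) = \left(35 - 799 + 3290\right)^{2} \left(-4\right) = 2526^{2} \left(-4\right) = 6380676 \left(-4\right) = -25522704$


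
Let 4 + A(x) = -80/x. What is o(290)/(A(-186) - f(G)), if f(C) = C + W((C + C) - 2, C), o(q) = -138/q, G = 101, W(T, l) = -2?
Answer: 6417/1383155 ≈ 0.0046394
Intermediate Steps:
A(x) = -4 - 80/x
f(C) = -2 + C (f(C) = C - 2 = -2 + C)
o(290)/(A(-186) - f(G)) = (-138/290)/((-4 - 80/(-186)) - (-2 + 101)) = (-138*1/290)/((-4 - 80*(-1/186)) - 1*99) = -69/(145*((-4 + 40/93) - 99)) = -69/(145*(-332/93 - 99)) = -69/(145*(-9539/93)) = -69/145*(-93/9539) = 6417/1383155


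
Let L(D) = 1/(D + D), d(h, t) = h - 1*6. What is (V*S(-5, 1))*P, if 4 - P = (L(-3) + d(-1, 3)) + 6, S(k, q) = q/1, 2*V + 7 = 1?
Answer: -31/2 ≈ -15.500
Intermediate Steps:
V = -3 (V = -7/2 + (½)*1 = -7/2 + ½ = -3)
d(h, t) = -6 + h (d(h, t) = h - 6 = -6 + h)
S(k, q) = q (S(k, q) = q*1 = q)
L(D) = 1/(2*D)
P = 31/6 (P = 4 - (((½)/(-3) + (-6 - 1)) + 6) = 4 - (((½)*(-⅓) - 7) + 6) = 4 - ((-⅙ - 7) + 6) = 4 - (-43/6 + 6) = 4 - 1*(-7/6) = 4 + 7/6 = 31/6 ≈ 5.1667)
(V*S(-5, 1))*P = -3*1*(31/6) = -3*31/6 = -31/2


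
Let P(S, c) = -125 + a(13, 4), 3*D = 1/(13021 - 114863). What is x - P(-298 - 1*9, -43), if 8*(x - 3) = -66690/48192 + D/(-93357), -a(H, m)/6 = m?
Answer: 139132253951035643/916386647844096 ≈ 151.83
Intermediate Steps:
a(H, m) = -6*m
D = -1/305526 (D = 1/(3*(13021 - 114863)) = (1/3)/(-101842) = (1/3)*(-1/101842) = -1/305526 ≈ -3.2730e-6)
P(S, c) = -149 (P(S, c) = -125 - 6*4 = -125 - 24 = -149)
x = 2590643422265339/916386647844096 (x = 3 + (-66690/48192 - 1/305526/(-93357))/8 = 3 + (-66690*1/48192 - 1/305526*(-1/93357))/8 = 3 + (-11115/8032 + 1/28522990782)/8 = 3 + (1/8)*(-158516521266949/114548330980512) = 3 - 158516521266949/916386647844096 = 2590643422265339/916386647844096 ≈ 2.8270)
x - P(-298 - 1*9, -43) = 2590643422265339/916386647844096 - 1*(-149) = 2590643422265339/916386647844096 + 149 = 139132253951035643/916386647844096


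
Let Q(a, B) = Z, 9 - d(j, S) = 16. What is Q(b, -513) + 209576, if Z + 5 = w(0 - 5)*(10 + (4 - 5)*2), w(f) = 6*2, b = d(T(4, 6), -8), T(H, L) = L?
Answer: 209667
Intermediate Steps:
d(j, S) = -7 (d(j, S) = 9 - 1*16 = 9 - 16 = -7)
b = -7
w(f) = 12
Z = 91 (Z = -5 + 12*(10 + (4 - 5)*2) = -5 + 12*(10 - 1*2) = -5 + 12*(10 - 2) = -5 + 12*8 = -5 + 96 = 91)
Q(a, B) = 91
Q(b, -513) + 209576 = 91 + 209576 = 209667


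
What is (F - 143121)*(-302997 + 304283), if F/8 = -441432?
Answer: -4725506022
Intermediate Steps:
F = -3531456 (F = 8*(-441432) = -3531456)
(F - 143121)*(-302997 + 304283) = (-3531456 - 143121)*(-302997 + 304283) = -3674577*1286 = -4725506022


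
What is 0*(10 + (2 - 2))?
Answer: 0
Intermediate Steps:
0*(10 + (2 - 2)) = 0*(10 + 0) = 0*10 = 0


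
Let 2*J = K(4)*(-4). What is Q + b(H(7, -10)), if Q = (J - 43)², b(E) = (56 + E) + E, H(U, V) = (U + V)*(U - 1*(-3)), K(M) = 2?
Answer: 2205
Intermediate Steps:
J = -4 (J = (2*(-4))/2 = (½)*(-8) = -4)
H(U, V) = (3 + U)*(U + V) (H(U, V) = (U + V)*(U + 3) = (U + V)*(3 + U) = (3 + U)*(U + V))
b(E) = 56 + 2*E
Q = 2209 (Q = (-4 - 43)² = (-47)² = 2209)
Q + b(H(7, -10)) = 2209 + (56 + 2*(7² + 3*7 + 3*(-10) + 7*(-10))) = 2209 + (56 + 2*(49 + 21 - 30 - 70)) = 2209 + (56 + 2*(-30)) = 2209 + (56 - 60) = 2209 - 4 = 2205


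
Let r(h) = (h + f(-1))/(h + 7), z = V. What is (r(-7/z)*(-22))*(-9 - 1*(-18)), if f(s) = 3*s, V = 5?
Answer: 1089/7 ≈ 155.57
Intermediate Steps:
z = 5
r(h) = (-3 + h)/(7 + h) (r(h) = (h + 3*(-1))/(h + 7) = (h - 3)/(7 + h) = (-3 + h)/(7 + h))
(r(-7/z)*(-22))*(-9 - 1*(-18)) = (((-3 - 7/5)/(7 - 7/5))*(-22))*(-9 - 1*(-18)) = (((-3 - 7*⅕)/(7 - 7*⅕))*(-22))*(-9 + 18) = (((-3 - 7/5)/(7 - 7/5))*(-22))*9 = ((-22/5/(28/5))*(-22))*9 = (((5/28)*(-22/5))*(-22))*9 = -11/14*(-22)*9 = (121/7)*9 = 1089/7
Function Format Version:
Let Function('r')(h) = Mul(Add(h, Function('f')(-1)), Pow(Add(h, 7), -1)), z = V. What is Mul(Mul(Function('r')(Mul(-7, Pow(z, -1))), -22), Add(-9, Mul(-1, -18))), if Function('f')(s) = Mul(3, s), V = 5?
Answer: Rational(1089, 7) ≈ 155.57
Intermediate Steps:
z = 5
Function('r')(h) = Mul(Pow(Add(7, h), -1), Add(-3, h)) (Function('r')(h) = Mul(Add(h, Mul(3, -1)), Pow(Add(h, 7), -1)) = Mul(Add(h, -3), Pow(Add(7, h), -1)) = Mul(Add(-3, h), Pow(Add(7, h), -1)) = Mul(Pow(Add(7, h), -1), Add(-3, h)))
Mul(Mul(Function('r')(Mul(-7, Pow(z, -1))), -22), Add(-9, Mul(-1, -18))) = Mul(Mul(Mul(Pow(Add(7, Mul(-7, Pow(5, -1))), -1), Add(-3, Mul(-7, Pow(5, -1)))), -22), Add(-9, Mul(-1, -18))) = Mul(Mul(Mul(Pow(Add(7, Mul(-7, Rational(1, 5))), -1), Add(-3, Mul(-7, Rational(1, 5)))), -22), Add(-9, 18)) = Mul(Mul(Mul(Pow(Add(7, Rational(-7, 5)), -1), Add(-3, Rational(-7, 5))), -22), 9) = Mul(Mul(Mul(Pow(Rational(28, 5), -1), Rational(-22, 5)), -22), 9) = Mul(Mul(Mul(Rational(5, 28), Rational(-22, 5)), -22), 9) = Mul(Mul(Rational(-11, 14), -22), 9) = Mul(Rational(121, 7), 9) = Rational(1089, 7)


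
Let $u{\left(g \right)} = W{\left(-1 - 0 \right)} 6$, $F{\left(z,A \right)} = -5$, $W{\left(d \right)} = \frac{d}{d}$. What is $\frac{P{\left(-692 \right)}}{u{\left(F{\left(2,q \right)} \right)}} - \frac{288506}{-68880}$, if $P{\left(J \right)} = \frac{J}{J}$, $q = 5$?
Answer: $\frac{149993}{34440} \approx 4.3552$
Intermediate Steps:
$W{\left(d \right)} = 1$
$P{\left(J \right)} = 1$
$u{\left(g \right)} = 6$ ($u{\left(g \right)} = 1 \cdot 6 = 6$)
$\frac{P{\left(-692 \right)}}{u{\left(F{\left(2,q \right)} \right)}} - \frac{288506}{-68880} = 1 \cdot \frac{1}{6} - \frac{288506}{-68880} = 1 \cdot \frac{1}{6} - - \frac{144253}{34440} = \frac{1}{6} + \frac{144253}{34440} = \frac{149993}{34440}$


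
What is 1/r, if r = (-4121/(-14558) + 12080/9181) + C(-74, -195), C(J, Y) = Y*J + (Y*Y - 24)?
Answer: 133656998/7007983757679 ≈ 1.9072e-5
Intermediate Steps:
C(J, Y) = -24 + Y**2 + J*Y (C(J, Y) = J*Y + (Y**2 - 24) = J*Y + (-24 + Y**2) = -24 + Y**2 + J*Y)
r = 7007983757679/133656998 (r = (-4121/(-14558) + 12080/9181) + (-24 + (-195)**2 - 74*(-195)) = (-4121*(-1/14558) + 12080*(1/9181)) + (-24 + 38025 + 14430) = (4121/14558 + 12080/9181) + 52431 = 213695541/133656998 + 52431 = 7007983757679/133656998 ≈ 52433.)
1/r = 1/(7007983757679/133656998) = 133656998/7007983757679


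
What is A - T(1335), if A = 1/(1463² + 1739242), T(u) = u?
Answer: -5179280684/3879611 ≈ -1335.0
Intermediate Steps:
A = 1/3879611 (A = 1/(2140369 + 1739242) = 1/3879611 ≈ 2.5776e-7)
A - T(1335) = 1/3879611 - 1*1335 = 1/3879611 - 1335 = -5179280684/3879611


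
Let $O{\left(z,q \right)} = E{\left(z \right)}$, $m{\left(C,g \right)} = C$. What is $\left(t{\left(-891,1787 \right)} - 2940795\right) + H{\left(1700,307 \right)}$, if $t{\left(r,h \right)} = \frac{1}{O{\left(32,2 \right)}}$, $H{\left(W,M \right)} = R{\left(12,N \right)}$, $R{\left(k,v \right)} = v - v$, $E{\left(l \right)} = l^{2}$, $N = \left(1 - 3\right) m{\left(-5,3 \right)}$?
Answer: $- \frac{3011374079}{1024} \approx -2.9408 \cdot 10^{6}$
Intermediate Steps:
$N = 10$ ($N = \left(1 - 3\right) \left(-5\right) = \left(-2\right) \left(-5\right) = 10$)
$O{\left(z,q \right)} = z^{2}$
$R{\left(k,v \right)} = 0$
$H{\left(W,M \right)} = 0$
$t{\left(r,h \right)} = \frac{1}{1024}$ ($t{\left(r,h \right)} = \frac{1}{32^{2}} = \frac{1}{1024}$)
$\left(t{\left(-891,1787 \right)} - 2940795\right) + H{\left(1700,307 \right)} = \left(\frac{1}{1024} - 2940795\right) + 0 = - \frac{3011374079}{1024} + 0 = - \frac{3011374079}{1024}$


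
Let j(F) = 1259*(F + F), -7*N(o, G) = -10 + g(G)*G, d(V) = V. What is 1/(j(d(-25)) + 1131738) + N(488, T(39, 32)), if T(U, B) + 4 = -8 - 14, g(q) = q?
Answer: -101687543/1068788 ≈ -95.143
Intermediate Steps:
T(U, B) = -26 (T(U, B) = -4 + (-8 - 14) = -4 - 22 = -26)
N(o, G) = 10/7 - G**2/7 (N(o, G) = -(-10 + G*G)/7 = -(-10 + G**2)/7 = 10/7 - G**2/7)
j(F) = 2518*F (j(F) = 1259*(2*F) = 2518*F)
1/(j(d(-25)) + 1131738) + N(488, T(39, 32)) = 1/(2518*(-25) + 1131738) + (10/7 - 1/7*(-26)**2) = 1/(-62950 + 1131738) + (10/7 - 1/7*676) = 1/1068788 + (10/7 - 676/7) = 1/1068788 - 666/7 = -101687543/1068788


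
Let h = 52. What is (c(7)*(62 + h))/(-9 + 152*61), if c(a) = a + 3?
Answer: 1140/9263 ≈ 0.12307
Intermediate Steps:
c(a) = 3 + a
(c(7)*(62 + h))/(-9 + 152*61) = ((3 + 7)*(62 + 52))/(-9 + 152*61) = (10*114)/(-9 + 9272) = 1140/9263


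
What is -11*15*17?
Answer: -2805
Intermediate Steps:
-11*15*17 = -165*17 = -2805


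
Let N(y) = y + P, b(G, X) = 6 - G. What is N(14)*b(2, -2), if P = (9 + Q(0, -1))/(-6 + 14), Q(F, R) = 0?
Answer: 121/2 ≈ 60.500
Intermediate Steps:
P = 9/8 (P = (9 + 0)/(-6 + 14) = 9/8 ≈ 1.1250)
N(y) = 9/8 + y (N(y) = y + 9/8 = 9/8 + y)
N(14)*b(2, -2) = (9/8 + 14)*(6 - 1*2) = 121*(6 - 2)/8 = (121/8)*4 = 121/2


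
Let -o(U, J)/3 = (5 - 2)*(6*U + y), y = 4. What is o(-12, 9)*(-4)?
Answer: -2448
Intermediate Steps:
o(U, J) = -36 - 54*U (o(U, J) = -3*(5 - 2)*(6*U + 4) = -9*(4 + 6*U) = -3*(12 + 18*U) = -36 - 54*U)
o(-12, 9)*(-4) = (-36 - 54*(-12))*(-4) = (-36 + 648)*(-4) = 612*(-4) = -2448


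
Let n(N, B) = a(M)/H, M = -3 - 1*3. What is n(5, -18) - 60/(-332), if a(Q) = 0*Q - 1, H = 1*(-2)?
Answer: 113/166 ≈ 0.68072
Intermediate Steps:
M = -6 (M = -3 - 3 = -6)
H = -2
a(Q) = -1 (a(Q) = 0 - 1 = -1)
n(N, B) = ½ (n(N, B) = -1/(-2) = -1*(-½) = ½)
n(5, -18) - 60/(-332) = ½ - 60/(-332) = ½ - 60*(-1/332) = ½ + 15/83 = 113/166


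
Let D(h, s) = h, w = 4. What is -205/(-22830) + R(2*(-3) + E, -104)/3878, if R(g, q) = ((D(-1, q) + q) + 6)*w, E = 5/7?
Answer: -824569/8853474 ≈ -0.093135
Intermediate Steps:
E = 5/7 (E = 5*(1/7) = 5/7 ≈ 0.71429)
R(g, q) = 20 + 4*q (R(g, q) = ((-1 + q) + 6)*4 = (5 + q)*4 = 20 + 4*q)
-205/(-22830) + R(2*(-3) + E, -104)/3878 = -205/(-22830) + (20 + 4*(-104))/3878 = -205*(-1/22830) + (20 - 416)*(1/3878) = 41/4566 - 396*1/3878 = 41/4566 - 198/1939 = -824569/8853474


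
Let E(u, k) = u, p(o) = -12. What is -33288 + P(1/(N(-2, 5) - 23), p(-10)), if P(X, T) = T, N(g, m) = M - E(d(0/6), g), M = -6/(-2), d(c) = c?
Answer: -33300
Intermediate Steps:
M = 3 (M = -6*(-½) = 3)
N(g, m) = 3 (N(g, m) = 3 - 0/6 = 3 - 1*0 = 3 + 0 = 3)
-33288 + P(1/(N(-2, 5) - 23), p(-10)) = -33288 - 12 = -33300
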